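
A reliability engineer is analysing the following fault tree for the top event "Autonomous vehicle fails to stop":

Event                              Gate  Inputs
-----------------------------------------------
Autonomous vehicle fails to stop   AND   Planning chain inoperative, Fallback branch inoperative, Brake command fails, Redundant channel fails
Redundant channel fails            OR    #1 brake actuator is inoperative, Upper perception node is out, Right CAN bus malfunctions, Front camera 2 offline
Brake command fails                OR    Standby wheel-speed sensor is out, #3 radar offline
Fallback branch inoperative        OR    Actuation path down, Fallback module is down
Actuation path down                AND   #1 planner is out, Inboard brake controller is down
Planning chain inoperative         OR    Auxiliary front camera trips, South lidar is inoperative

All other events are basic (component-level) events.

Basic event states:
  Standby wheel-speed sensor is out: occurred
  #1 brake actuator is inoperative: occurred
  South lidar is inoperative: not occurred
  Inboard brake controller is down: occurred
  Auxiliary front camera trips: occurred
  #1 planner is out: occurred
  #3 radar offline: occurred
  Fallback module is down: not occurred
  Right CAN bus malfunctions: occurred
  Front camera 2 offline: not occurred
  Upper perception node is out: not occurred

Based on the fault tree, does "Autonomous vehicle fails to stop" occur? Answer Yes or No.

Planning chain inoperative [OR]: Auxiliary front camera trips=occurs, South lidar is inoperative=not → at least one input occurs → occurs.
Actuation path down [AND]: #1 planner is out=occurs, Inboard brake controller is down=occurs → all inputs occur → occurs.
Fallback branch inoperative [OR]: Actuation path down=occurs, Fallback module is down=not → at least one input occurs → occurs.
Brake command fails [OR]: Standby wheel-speed sensor is out=occurs, #3 radar offline=occurs → at least one input occurs → occurs.
Redundant channel fails [OR]: #1 brake actuator is inoperative=occurs, Upper perception node is out=not, Right CAN bus malfunctions=occurs, Front camera 2 offline=not → at least one input occurs → occurs.
Autonomous vehicle fails to stop [AND]: Planning chain inoperative=occurs, Fallback branch inoperative=occurs, Brake command fails=occurs, Redundant channel fails=occurs → all inputs occur → occurs.

Yes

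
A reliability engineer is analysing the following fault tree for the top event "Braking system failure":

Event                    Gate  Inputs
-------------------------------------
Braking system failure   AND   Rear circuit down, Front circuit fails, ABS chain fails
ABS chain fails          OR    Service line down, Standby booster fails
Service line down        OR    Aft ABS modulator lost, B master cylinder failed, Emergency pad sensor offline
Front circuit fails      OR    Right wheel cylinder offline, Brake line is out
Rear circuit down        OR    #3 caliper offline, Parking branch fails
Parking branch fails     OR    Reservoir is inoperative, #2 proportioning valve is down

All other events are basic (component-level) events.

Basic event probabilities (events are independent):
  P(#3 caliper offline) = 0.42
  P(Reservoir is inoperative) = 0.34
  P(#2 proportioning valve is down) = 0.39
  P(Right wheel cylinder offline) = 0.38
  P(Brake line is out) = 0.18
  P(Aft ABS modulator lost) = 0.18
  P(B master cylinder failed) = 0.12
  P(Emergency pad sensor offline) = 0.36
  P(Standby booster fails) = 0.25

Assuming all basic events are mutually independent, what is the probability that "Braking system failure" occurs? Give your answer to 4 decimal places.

0.2463

P(Parking branch fails) [OR] = 1 − (1−0.34) × (1−0.39) = 0.597400
P(Rear circuit down) [OR] = 1 − (1−0.42) × (1−0.597400) = 0.766492
P(Front circuit fails) [OR] = 1 − (1−0.38) × (1−0.18) = 0.491600
P(Service line down) [OR] = 1 − (1−0.18) × (1−0.12) × (1−0.36) = 0.538176
P(ABS chain fails) [OR] = 1 − (1−0.538176) × (1−0.25) = 0.653632
P(Braking system failure) [AND] = 0.766492 × 0.491600 × 0.653632 = 0.246293
Rounded to 4 decimal places: P(Braking system failure) ≈ 0.2463.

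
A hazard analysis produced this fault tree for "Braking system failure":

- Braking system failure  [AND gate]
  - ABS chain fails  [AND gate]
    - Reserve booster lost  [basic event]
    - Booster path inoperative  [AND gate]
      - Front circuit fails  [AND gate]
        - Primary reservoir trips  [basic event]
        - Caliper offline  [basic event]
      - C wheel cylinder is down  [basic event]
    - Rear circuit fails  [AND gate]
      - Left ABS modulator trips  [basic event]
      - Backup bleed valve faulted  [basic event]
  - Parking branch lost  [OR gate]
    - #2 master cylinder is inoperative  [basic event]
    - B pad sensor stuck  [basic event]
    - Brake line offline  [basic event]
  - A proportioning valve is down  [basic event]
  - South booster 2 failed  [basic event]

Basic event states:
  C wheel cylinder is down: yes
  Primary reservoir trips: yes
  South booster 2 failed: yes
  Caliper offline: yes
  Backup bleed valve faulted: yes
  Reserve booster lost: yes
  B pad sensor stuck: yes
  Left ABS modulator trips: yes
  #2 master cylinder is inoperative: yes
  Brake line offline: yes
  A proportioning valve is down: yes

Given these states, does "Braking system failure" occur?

Front circuit fails [AND]: Primary reservoir trips=occurs, Caliper offline=occurs → all inputs occur → occurs.
Booster path inoperative [AND]: Front circuit fails=occurs, C wheel cylinder is down=occurs → all inputs occur → occurs.
Rear circuit fails [AND]: Left ABS modulator trips=occurs, Backup bleed valve faulted=occurs → all inputs occur → occurs.
ABS chain fails [AND]: Reserve booster lost=occurs, Booster path inoperative=occurs, Rear circuit fails=occurs → all inputs occur → occurs.
Parking branch lost [OR]: #2 master cylinder is inoperative=occurs, B pad sensor stuck=occurs, Brake line offline=occurs → at least one input occurs → occurs.
Braking system failure [AND]: ABS chain fails=occurs, Parking branch lost=occurs, A proportioning valve is down=occurs, South booster 2 failed=occurs → all inputs occur → occurs.

Yes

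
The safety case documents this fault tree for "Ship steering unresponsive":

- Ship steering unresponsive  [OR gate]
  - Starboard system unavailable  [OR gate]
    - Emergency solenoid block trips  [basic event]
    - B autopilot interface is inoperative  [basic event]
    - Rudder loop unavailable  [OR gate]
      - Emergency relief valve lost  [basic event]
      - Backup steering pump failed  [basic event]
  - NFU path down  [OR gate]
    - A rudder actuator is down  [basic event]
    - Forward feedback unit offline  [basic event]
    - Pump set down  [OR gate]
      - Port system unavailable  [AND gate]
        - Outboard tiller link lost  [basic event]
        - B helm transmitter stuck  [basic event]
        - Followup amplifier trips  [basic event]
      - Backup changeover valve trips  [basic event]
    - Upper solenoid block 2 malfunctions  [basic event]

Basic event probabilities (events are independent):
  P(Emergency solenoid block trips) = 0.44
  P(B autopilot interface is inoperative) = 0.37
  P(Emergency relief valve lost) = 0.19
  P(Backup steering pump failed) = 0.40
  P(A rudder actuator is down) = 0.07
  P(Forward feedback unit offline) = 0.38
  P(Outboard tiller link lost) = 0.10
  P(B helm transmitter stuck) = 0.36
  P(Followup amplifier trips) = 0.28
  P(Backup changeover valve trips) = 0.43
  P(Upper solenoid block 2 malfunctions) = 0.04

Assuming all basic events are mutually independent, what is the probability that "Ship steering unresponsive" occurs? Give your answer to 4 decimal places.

0.9464

P(Rudder loop unavailable) [OR] = 1 − (1−0.19) × (1−0.40) = 0.514000
P(Starboard system unavailable) [OR] = 1 − (1−0.44) × (1−0.37) × (1−0.514000) = 0.828539
P(Port system unavailable) [AND] = 0.10 × 0.36 × 0.28 = 0.010080
P(Pump set down) [OR] = 1 − (1−0.010080) × (1−0.43) = 0.435746
P(NFU path down) [OR] = 1 − (1−0.07) × (1−0.38) × (1−0.435746) × (1−0.04) = 0.687665
P(Ship steering unresponsive) [OR] = 1 − (1−0.828539) × (1−0.687665) = 0.946447
Rounded to 4 decimal places: P(Ship steering unresponsive) ≈ 0.9464.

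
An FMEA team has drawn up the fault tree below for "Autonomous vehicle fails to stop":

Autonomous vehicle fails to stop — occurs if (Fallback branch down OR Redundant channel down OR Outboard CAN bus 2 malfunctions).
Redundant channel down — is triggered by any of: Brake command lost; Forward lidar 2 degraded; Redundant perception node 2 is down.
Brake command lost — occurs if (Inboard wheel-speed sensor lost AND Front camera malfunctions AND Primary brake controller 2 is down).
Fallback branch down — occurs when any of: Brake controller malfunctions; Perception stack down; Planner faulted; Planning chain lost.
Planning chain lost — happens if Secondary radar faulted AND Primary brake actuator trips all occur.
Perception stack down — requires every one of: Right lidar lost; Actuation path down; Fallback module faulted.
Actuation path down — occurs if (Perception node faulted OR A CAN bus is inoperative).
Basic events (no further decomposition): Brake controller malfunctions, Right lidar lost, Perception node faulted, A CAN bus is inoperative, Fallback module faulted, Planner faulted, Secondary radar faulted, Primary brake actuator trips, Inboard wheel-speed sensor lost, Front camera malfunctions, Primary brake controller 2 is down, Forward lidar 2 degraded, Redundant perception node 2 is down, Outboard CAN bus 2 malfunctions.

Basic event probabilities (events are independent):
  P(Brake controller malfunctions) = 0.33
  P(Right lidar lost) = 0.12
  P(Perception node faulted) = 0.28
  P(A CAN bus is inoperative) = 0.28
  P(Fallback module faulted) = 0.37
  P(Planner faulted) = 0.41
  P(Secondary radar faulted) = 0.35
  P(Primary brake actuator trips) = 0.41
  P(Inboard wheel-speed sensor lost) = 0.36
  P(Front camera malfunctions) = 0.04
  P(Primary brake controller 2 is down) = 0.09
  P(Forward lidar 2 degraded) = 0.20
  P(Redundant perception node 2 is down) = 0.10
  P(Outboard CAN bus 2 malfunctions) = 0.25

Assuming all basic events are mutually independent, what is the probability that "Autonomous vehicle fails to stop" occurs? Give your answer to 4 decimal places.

P(Actuation path down) [OR] = 1 − (1−0.28) × (1−0.28) = 0.481600
P(Perception stack down) [AND] = 0.12 × 0.481600 × 0.37 = 0.021383
P(Planning chain lost) [AND] = 0.35 × 0.41 = 0.143500
P(Fallback branch down) [OR] = 1 − (1−0.33) × (1−0.021383) × (1−0.41) × (1−0.143500) = 0.668665
P(Brake command lost) [AND] = 0.36 × 0.04 × 0.09 = 0.001296
P(Redundant channel down) [OR] = 1 − (1−0.001296) × (1−0.20) × (1−0.10) = 0.280933
P(Autonomous vehicle fails to stop) [OR] = 1 − (1−0.668665) × (1−0.280933) × (1−0.25) = 0.821311
Rounded to 4 decimal places: P(Autonomous vehicle fails to stop) ≈ 0.8213.

0.8213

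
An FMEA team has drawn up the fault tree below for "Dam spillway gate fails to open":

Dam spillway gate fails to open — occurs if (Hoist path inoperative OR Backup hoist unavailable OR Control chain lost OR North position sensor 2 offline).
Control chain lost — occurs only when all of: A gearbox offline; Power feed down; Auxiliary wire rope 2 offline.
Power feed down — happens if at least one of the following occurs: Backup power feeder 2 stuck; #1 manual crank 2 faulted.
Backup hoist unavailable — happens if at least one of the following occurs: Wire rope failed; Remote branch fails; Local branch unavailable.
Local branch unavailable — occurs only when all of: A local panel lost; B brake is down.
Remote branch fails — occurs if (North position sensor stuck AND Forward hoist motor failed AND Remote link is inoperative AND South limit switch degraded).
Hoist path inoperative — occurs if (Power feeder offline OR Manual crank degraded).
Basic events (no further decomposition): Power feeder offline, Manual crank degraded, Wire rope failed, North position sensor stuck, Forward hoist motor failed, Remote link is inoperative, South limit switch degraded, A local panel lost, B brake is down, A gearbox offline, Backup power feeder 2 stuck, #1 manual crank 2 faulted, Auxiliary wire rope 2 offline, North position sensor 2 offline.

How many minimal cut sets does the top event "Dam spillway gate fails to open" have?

Hoist path inoperative [OR]: union of children's cut sets → 2 cut set(s).
Remote branch fails [AND]: one cut set from each child combined → 1 × 1 × 1 × 1 = 1 cut set(s).
Local branch unavailable [AND]: one cut set from each child combined → 1 × 1 = 1 cut set(s).
Backup hoist unavailable [OR]: union of children's cut sets → 3 cut set(s).
Power feed down [OR]: union of children's cut sets → 2 cut set(s).
Control chain lost [AND]: one cut set from each child combined → 1 × 2 × 1 = 2 cut set(s).
Dam spillway gate fails to open [OR]: union of children's cut sets → 8 cut set(s).
Minimal cut sets: {Power feeder offline}; {Manual crank degraded}; {Wire rope failed}; {Forward hoist motor failed, North position sensor stuck, Remote link is inoperative, South limit switch degraded}; {A local panel lost, B brake is down}; {A gearbox offline, Auxiliary wire rope 2 offline, Backup power feeder 2 stuck}; {#1 manual crank 2 faulted, A gearbox offline, Auxiliary wire rope 2 offline}; {North position sensor 2 offline}.

8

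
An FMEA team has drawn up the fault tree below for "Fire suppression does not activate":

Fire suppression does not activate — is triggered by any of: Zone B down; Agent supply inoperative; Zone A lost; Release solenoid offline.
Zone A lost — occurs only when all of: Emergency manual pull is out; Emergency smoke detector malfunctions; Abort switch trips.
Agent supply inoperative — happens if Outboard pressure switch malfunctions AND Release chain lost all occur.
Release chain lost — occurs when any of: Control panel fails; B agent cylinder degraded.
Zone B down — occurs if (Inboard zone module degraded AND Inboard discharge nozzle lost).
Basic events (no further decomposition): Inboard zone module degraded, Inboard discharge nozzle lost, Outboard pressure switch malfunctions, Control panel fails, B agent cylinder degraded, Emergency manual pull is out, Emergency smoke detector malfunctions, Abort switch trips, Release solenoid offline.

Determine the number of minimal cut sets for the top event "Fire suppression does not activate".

5

Zone B down [AND]: one cut set from each child combined → 1 × 1 = 1 cut set(s).
Release chain lost [OR]: union of children's cut sets → 2 cut set(s).
Agent supply inoperative [AND]: one cut set from each child combined → 1 × 2 = 2 cut set(s).
Zone A lost [AND]: one cut set from each child combined → 1 × 1 × 1 = 1 cut set(s).
Fire suppression does not activate [OR]: union of children's cut sets → 5 cut set(s).
Minimal cut sets: {Inboard discharge nozzle lost, Inboard zone module degraded}; {Control panel fails, Outboard pressure switch malfunctions}; {B agent cylinder degraded, Outboard pressure switch malfunctions}; {Abort switch trips, Emergency manual pull is out, Emergency smoke detector malfunctions}; {Release solenoid offline}.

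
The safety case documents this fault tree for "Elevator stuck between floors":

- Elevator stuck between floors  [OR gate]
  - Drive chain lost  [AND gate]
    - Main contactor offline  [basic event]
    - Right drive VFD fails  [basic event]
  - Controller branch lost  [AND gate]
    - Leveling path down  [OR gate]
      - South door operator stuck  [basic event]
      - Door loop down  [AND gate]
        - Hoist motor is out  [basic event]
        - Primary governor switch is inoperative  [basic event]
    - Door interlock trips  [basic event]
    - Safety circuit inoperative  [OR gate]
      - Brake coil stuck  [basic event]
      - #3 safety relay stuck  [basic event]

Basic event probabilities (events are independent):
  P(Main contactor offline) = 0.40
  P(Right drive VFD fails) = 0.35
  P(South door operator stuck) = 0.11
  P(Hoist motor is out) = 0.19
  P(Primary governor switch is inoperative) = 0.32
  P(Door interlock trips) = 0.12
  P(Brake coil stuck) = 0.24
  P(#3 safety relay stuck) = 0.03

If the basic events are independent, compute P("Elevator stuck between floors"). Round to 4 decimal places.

P(Drive chain lost) [AND] = 0.40 × 0.35 = 0.140000
P(Door loop down) [AND] = 0.19 × 0.32 = 0.060800
P(Leveling path down) [OR] = 1 − (1−0.11) × (1−0.060800) = 0.164112
P(Safety circuit inoperative) [OR] = 1 − (1−0.24) × (1−0.03) = 0.262800
P(Controller branch lost) [AND] = 0.164112 × 0.12 × 0.262800 = 0.005175
P(Elevator stuck between floors) [OR] = 1 − (1−0.140000) × (1−0.005175) = 0.144451
Rounded to 4 decimal places: P(Elevator stuck between floors) ≈ 0.1445.

0.1445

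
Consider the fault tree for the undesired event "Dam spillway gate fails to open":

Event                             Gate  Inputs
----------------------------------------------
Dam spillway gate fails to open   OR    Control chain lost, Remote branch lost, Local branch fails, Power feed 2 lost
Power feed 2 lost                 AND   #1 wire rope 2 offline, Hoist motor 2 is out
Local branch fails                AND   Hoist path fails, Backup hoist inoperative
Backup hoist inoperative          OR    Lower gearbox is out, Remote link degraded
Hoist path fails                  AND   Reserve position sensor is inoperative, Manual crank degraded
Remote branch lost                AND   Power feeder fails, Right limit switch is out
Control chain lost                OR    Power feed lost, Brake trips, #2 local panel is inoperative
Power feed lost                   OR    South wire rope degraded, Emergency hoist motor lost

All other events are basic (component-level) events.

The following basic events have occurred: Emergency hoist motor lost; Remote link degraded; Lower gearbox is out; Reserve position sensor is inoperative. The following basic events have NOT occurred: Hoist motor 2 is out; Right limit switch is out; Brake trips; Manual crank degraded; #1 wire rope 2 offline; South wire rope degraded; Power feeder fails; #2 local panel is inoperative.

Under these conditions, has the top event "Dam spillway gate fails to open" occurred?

Yes

Power feed lost [OR]: South wire rope degraded=not, Emergency hoist motor lost=occurs → at least one input occurs → occurs.
Control chain lost [OR]: Power feed lost=occurs, Brake trips=not, #2 local panel is inoperative=not → at least one input occurs → occurs.
Remote branch lost [AND]: Power feeder fails=not, Right limit switch is out=not → not all inputs occur → does not occur.
Hoist path fails [AND]: Reserve position sensor is inoperative=occurs, Manual crank degraded=not → not all inputs occur → does not occur.
Backup hoist inoperative [OR]: Lower gearbox is out=occurs, Remote link degraded=occurs → at least one input occurs → occurs.
Local branch fails [AND]: Hoist path fails=not, Backup hoist inoperative=occurs → not all inputs occur → does not occur.
Power feed 2 lost [AND]: #1 wire rope 2 offline=not, Hoist motor 2 is out=not → not all inputs occur → does not occur.
Dam spillway gate fails to open [OR]: Control chain lost=occurs, Remote branch lost=not, Local branch fails=not, Power feed 2 lost=not → at least one input occurs → occurs.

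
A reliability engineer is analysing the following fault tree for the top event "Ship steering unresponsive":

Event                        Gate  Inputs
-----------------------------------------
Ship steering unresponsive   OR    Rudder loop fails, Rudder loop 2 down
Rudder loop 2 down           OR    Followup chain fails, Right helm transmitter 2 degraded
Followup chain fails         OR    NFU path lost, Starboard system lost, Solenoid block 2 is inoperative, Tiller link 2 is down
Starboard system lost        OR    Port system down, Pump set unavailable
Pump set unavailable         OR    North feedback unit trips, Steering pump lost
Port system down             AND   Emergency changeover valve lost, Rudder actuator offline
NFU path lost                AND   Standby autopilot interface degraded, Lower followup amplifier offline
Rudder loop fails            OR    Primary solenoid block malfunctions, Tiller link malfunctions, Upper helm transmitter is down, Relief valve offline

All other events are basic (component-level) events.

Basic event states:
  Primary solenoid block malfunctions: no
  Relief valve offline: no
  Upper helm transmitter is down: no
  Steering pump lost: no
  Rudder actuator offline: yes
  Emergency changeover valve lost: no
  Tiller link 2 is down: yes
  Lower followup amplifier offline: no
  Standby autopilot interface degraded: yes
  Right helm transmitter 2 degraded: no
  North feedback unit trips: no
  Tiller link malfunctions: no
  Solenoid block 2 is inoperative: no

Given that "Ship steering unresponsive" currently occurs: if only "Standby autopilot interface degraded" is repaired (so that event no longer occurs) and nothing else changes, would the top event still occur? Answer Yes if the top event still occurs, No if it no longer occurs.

Yes

Counterfactual: set "Standby autopilot interface degraded" to not occurred.
Rudder loop fails [OR]: Primary solenoid block malfunctions=not, Tiller link malfunctions=not, Upper helm transmitter is down=not, Relief valve offline=not → no input occurs → does not occur.
NFU path lost [AND]: Standby autopilot interface degraded=not, Lower followup amplifier offline=not → not all inputs occur → does not occur.
Port system down [AND]: Emergency changeover valve lost=not, Rudder actuator offline=occurs → not all inputs occur → does not occur.
Pump set unavailable [OR]: North feedback unit trips=not, Steering pump lost=not → no input occurs → does not occur.
Starboard system lost [OR]: Port system down=not, Pump set unavailable=not → no input occurs → does not occur.
Followup chain fails [OR]: NFU path lost=not, Starboard system lost=not, Solenoid block 2 is inoperative=not, Tiller link 2 is down=occurs → at least one input occurs → occurs.
Rudder loop 2 down [OR]: Followup chain fails=occurs, Right helm transmitter 2 degraded=not → at least one input occurs → occurs.
Ship steering unresponsive [OR]: Rudder loop fails=not, Rudder loop 2 down=occurs → at least one input occurs → occurs.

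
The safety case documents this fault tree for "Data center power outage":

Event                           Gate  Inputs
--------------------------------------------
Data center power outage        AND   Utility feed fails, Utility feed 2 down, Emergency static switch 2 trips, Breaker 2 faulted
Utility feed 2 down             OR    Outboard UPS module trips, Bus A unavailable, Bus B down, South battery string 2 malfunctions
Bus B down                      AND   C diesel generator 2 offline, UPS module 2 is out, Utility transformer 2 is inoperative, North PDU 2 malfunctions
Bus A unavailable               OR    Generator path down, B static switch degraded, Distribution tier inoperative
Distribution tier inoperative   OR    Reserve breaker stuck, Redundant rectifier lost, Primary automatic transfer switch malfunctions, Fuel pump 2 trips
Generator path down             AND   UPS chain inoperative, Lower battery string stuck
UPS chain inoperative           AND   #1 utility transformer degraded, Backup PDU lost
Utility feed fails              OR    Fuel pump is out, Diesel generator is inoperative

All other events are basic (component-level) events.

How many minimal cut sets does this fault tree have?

Utility feed fails [OR]: union of children's cut sets → 2 cut set(s).
UPS chain inoperative [AND]: one cut set from each child combined → 1 × 1 = 1 cut set(s).
Generator path down [AND]: one cut set from each child combined → 1 × 1 = 1 cut set(s).
Distribution tier inoperative [OR]: union of children's cut sets → 4 cut set(s).
Bus A unavailable [OR]: union of children's cut sets → 6 cut set(s).
Bus B down [AND]: one cut set from each child combined → 1 × 1 × 1 × 1 = 1 cut set(s).
Utility feed 2 down [OR]: union of children's cut sets → 9 cut set(s).
Data center power outage [AND]: one cut set from each child combined → 2 × 9 × 1 × 1 = 18 cut set(s).

18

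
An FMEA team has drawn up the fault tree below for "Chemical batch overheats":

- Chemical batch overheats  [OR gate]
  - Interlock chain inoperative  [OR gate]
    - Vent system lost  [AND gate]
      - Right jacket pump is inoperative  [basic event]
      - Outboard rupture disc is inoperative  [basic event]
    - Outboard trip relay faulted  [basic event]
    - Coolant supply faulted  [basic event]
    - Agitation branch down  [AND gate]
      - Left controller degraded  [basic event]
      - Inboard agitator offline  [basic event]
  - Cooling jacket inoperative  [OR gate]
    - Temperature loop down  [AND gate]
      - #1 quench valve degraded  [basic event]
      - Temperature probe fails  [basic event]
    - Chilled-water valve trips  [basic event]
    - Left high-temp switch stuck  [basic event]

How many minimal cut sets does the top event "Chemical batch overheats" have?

Vent system lost [AND]: one cut set from each child combined → 1 × 1 = 1 cut set(s).
Agitation branch down [AND]: one cut set from each child combined → 1 × 1 = 1 cut set(s).
Interlock chain inoperative [OR]: union of children's cut sets → 4 cut set(s).
Temperature loop down [AND]: one cut set from each child combined → 1 × 1 = 1 cut set(s).
Cooling jacket inoperative [OR]: union of children's cut sets → 3 cut set(s).
Chemical batch overheats [OR]: union of children's cut sets → 7 cut set(s).
Minimal cut sets: {Outboard rupture disc is inoperative, Right jacket pump is inoperative}; {Outboard trip relay faulted}; {Coolant supply faulted}; {Inboard agitator offline, Left controller degraded}; {#1 quench valve degraded, Temperature probe fails}; {Chilled-water valve trips}; {Left high-temp switch stuck}.

7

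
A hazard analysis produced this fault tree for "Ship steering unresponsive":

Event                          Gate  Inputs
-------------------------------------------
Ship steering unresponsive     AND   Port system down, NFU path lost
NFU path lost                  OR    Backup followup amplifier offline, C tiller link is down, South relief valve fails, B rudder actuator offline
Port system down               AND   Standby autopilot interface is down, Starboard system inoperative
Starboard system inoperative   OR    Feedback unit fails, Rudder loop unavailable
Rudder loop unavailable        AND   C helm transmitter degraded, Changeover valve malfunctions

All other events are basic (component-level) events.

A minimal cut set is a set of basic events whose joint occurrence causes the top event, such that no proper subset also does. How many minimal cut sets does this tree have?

8

Rudder loop unavailable [AND]: one cut set from each child combined → 1 × 1 = 1 cut set(s).
Starboard system inoperative [OR]: union of children's cut sets → 2 cut set(s).
Port system down [AND]: one cut set from each child combined → 1 × 2 = 2 cut set(s).
NFU path lost [OR]: union of children's cut sets → 4 cut set(s).
Ship steering unresponsive [AND]: one cut set from each child combined → 2 × 4 = 8 cut set(s).
Minimal cut sets: {Backup followup amplifier offline, Feedback unit fails, Standby autopilot interface is down}; {C tiller link is down, Feedback unit fails, Standby autopilot interface is down}; {Feedback unit fails, South relief valve fails, Standby autopilot interface is down}; {B rudder actuator offline, Feedback unit fails, Standby autopilot interface is down}; {Backup followup amplifier offline, C helm transmitter degraded, Changeover valve malfunctions, Standby autopilot interface is down}; {C helm transmitter degraded, C tiller link is down, Changeover valve malfunctions, Standby autopilot interface is down}; {C helm transmitter degraded, Changeover valve malfunctions, South relief valve fails, Standby autopilot interface is down}; {B rudder actuator offline, C helm transmitter degraded, Changeover valve malfunctions, Standby autopilot interface is down}.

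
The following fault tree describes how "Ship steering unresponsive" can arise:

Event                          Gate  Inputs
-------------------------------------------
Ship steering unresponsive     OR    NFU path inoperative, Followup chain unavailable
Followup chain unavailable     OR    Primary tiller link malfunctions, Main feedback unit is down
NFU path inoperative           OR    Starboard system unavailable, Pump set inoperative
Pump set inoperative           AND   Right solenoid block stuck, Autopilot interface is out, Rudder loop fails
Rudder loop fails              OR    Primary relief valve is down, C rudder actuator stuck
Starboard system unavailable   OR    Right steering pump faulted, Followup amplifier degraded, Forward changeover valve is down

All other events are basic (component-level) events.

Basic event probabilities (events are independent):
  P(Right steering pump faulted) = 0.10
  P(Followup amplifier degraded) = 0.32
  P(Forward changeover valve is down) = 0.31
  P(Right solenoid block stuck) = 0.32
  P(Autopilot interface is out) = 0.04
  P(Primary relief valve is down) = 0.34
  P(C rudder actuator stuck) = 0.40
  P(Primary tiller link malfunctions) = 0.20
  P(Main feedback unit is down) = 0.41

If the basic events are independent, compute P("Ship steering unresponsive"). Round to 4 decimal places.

0.8022

P(Starboard system unavailable) [OR] = 1 − (1−0.10) × (1−0.32) × (1−0.31) = 0.577720
P(Rudder loop fails) [OR] = 1 − (1−0.34) × (1−0.40) = 0.604000
P(Pump set inoperative) [AND] = 0.32 × 0.04 × 0.604000 = 0.007731
P(NFU path inoperative) [OR] = 1 − (1−0.577720) × (1−0.007731) = 0.580985
P(Followup chain unavailable) [OR] = 1 − (1−0.20) × (1−0.41) = 0.528000
P(Ship steering unresponsive) [OR] = 1 − (1−0.580985) × (1−0.528000) = 0.802225
Rounded to 4 decimal places: P(Ship steering unresponsive) ≈ 0.8022.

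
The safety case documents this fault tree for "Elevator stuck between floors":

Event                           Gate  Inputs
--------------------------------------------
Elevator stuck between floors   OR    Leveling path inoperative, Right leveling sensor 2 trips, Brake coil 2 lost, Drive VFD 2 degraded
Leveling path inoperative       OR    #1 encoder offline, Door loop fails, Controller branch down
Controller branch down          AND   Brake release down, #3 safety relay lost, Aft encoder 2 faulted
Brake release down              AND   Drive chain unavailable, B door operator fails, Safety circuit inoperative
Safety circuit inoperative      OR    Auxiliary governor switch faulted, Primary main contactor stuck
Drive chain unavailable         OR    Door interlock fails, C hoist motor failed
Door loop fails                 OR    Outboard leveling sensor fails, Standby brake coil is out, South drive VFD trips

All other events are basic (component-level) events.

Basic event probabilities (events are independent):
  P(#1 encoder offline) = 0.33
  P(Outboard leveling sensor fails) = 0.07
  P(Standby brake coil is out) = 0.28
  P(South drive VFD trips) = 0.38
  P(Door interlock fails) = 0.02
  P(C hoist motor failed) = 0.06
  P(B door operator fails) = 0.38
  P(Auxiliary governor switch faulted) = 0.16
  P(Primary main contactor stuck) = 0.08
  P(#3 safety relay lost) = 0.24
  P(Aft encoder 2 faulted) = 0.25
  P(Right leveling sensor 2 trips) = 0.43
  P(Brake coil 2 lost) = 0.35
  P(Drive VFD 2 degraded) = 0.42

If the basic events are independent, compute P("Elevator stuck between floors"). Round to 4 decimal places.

P(Door loop fails) [OR] = 1 − (1−0.07) × (1−0.28) × (1−0.38) = 0.584848
P(Drive chain unavailable) [OR] = 1 − (1−0.02) × (1−0.06) = 0.078800
P(Safety circuit inoperative) [OR] = 1 − (1−0.16) × (1−0.08) = 0.227200
P(Brake release down) [AND] = 0.078800 × 0.38 × 0.227200 = 0.006803
P(Controller branch down) [AND] = 0.006803 × 0.24 × 0.25 = 0.000408
P(Leveling path inoperative) [OR] = 1 − (1−0.33) × (1−0.584848) × (1−0.000408) = 0.721962
P(Elevator stuck between floors) [OR] = 1 − (1−0.721962) × (1−0.43) × (1−0.35) × (1−0.42) = 0.940252
Rounded to 4 decimal places: P(Elevator stuck between floors) ≈ 0.9403.

0.9403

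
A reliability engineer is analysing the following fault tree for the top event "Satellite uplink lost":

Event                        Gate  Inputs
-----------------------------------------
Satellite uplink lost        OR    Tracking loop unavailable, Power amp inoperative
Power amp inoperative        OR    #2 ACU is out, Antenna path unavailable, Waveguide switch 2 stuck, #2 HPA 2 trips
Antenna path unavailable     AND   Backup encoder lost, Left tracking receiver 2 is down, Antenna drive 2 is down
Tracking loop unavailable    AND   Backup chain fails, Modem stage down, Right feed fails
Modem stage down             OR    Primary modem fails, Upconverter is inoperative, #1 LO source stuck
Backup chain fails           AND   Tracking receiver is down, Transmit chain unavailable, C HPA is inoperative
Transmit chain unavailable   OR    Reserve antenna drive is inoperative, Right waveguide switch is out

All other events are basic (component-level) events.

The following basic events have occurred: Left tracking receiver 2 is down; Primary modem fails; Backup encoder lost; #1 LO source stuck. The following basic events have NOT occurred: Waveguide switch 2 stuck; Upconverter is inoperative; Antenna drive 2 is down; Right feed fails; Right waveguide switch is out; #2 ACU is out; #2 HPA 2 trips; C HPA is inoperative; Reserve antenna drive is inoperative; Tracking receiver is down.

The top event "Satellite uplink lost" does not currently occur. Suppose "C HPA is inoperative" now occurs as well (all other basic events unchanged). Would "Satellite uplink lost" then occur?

Counterfactual: set "C HPA is inoperative" to occurred.
Transmit chain unavailable [OR]: Reserve antenna drive is inoperative=not, Right waveguide switch is out=not → no input occurs → does not occur.
Backup chain fails [AND]: Tracking receiver is down=not, Transmit chain unavailable=not, C HPA is inoperative=occurs → not all inputs occur → does not occur.
Modem stage down [OR]: Primary modem fails=occurs, Upconverter is inoperative=not, #1 LO source stuck=occurs → at least one input occurs → occurs.
Tracking loop unavailable [AND]: Backup chain fails=not, Modem stage down=occurs, Right feed fails=not → not all inputs occur → does not occur.
Antenna path unavailable [AND]: Backup encoder lost=occurs, Left tracking receiver 2 is down=occurs, Antenna drive 2 is down=not → not all inputs occur → does not occur.
Power amp inoperative [OR]: #2 ACU is out=not, Antenna path unavailable=not, Waveguide switch 2 stuck=not, #2 HPA 2 trips=not → no input occurs → does not occur.
Satellite uplink lost [OR]: Tracking loop unavailable=not, Power amp inoperative=not → no input occurs → does not occur.

No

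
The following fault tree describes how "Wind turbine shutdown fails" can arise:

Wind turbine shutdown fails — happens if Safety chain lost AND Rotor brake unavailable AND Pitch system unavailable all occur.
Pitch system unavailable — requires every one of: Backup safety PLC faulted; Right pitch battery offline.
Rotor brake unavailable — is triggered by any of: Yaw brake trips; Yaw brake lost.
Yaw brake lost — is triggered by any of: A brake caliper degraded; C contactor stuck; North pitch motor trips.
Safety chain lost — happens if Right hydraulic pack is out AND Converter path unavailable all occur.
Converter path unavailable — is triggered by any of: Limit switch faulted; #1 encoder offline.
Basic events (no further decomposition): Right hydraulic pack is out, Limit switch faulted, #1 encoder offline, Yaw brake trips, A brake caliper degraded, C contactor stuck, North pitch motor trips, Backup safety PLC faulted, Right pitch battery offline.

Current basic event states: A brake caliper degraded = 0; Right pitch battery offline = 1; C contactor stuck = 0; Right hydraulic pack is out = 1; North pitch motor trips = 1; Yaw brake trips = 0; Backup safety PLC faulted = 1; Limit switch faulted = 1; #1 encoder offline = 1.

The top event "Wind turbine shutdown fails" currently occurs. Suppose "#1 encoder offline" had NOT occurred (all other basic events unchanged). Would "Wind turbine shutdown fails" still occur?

Yes

Counterfactual: set "#1 encoder offline" to not occurred.
Converter path unavailable [OR]: Limit switch faulted=occurs, #1 encoder offline=not → at least one input occurs → occurs.
Safety chain lost [AND]: Right hydraulic pack is out=occurs, Converter path unavailable=occurs → all inputs occur → occurs.
Yaw brake lost [OR]: A brake caliper degraded=not, C contactor stuck=not, North pitch motor trips=occurs → at least one input occurs → occurs.
Rotor brake unavailable [OR]: Yaw brake trips=not, Yaw brake lost=occurs → at least one input occurs → occurs.
Pitch system unavailable [AND]: Backup safety PLC faulted=occurs, Right pitch battery offline=occurs → all inputs occur → occurs.
Wind turbine shutdown fails [AND]: Safety chain lost=occurs, Rotor brake unavailable=occurs, Pitch system unavailable=occurs → all inputs occur → occurs.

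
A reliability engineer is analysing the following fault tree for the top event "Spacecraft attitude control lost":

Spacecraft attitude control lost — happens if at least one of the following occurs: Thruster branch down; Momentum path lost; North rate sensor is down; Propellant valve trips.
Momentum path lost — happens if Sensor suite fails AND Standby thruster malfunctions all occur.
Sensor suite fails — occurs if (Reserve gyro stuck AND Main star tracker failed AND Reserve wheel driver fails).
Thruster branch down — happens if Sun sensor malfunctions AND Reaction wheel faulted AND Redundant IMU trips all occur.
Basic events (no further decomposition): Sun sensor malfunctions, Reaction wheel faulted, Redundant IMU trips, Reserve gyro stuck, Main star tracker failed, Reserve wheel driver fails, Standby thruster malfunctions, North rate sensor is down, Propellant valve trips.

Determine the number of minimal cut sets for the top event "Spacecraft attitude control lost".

Thruster branch down [AND]: one cut set from each child combined → 1 × 1 × 1 = 1 cut set(s).
Sensor suite fails [AND]: one cut set from each child combined → 1 × 1 × 1 = 1 cut set(s).
Momentum path lost [AND]: one cut set from each child combined → 1 × 1 = 1 cut set(s).
Spacecraft attitude control lost [OR]: union of children's cut sets → 4 cut set(s).
Minimal cut sets: {Reaction wheel faulted, Redundant IMU trips, Sun sensor malfunctions}; {Main star tracker failed, Reserve gyro stuck, Reserve wheel driver fails, Standby thruster malfunctions}; {North rate sensor is down}; {Propellant valve trips}.

4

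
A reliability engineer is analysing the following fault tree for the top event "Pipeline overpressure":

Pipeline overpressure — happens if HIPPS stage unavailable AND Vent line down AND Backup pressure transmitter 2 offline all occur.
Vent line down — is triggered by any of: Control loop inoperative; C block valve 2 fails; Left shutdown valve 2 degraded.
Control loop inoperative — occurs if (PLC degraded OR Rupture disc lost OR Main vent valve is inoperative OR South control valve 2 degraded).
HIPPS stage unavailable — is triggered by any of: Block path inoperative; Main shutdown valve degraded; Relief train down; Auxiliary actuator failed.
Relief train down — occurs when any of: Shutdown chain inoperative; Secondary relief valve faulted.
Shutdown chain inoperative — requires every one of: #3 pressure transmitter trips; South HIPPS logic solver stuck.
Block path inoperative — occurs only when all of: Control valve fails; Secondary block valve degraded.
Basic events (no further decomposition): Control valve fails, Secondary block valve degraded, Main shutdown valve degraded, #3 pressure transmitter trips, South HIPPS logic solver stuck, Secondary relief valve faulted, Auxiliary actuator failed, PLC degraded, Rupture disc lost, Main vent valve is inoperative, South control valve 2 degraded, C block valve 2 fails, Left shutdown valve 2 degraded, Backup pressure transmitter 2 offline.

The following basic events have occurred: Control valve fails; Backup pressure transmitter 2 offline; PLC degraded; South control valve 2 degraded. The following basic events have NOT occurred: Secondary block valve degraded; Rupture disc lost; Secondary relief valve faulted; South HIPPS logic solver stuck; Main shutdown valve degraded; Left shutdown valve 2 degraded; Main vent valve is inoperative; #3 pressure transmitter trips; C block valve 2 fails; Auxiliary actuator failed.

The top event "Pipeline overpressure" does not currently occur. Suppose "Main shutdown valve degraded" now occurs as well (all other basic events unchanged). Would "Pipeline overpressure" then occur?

Counterfactual: set "Main shutdown valve degraded" to occurred.
Block path inoperative [AND]: Control valve fails=occurs, Secondary block valve degraded=not → not all inputs occur → does not occur.
Shutdown chain inoperative [AND]: #3 pressure transmitter trips=not, South HIPPS logic solver stuck=not → not all inputs occur → does not occur.
Relief train down [OR]: Shutdown chain inoperative=not, Secondary relief valve faulted=not → no input occurs → does not occur.
HIPPS stage unavailable [OR]: Block path inoperative=not, Main shutdown valve degraded=occurs, Relief train down=not, Auxiliary actuator failed=not → at least one input occurs → occurs.
Control loop inoperative [OR]: PLC degraded=occurs, Rupture disc lost=not, Main vent valve is inoperative=not, South control valve 2 degraded=occurs → at least one input occurs → occurs.
Vent line down [OR]: Control loop inoperative=occurs, C block valve 2 fails=not, Left shutdown valve 2 degraded=not → at least one input occurs → occurs.
Pipeline overpressure [AND]: HIPPS stage unavailable=occurs, Vent line down=occurs, Backup pressure transmitter 2 offline=occurs → all inputs occur → occurs.

Yes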